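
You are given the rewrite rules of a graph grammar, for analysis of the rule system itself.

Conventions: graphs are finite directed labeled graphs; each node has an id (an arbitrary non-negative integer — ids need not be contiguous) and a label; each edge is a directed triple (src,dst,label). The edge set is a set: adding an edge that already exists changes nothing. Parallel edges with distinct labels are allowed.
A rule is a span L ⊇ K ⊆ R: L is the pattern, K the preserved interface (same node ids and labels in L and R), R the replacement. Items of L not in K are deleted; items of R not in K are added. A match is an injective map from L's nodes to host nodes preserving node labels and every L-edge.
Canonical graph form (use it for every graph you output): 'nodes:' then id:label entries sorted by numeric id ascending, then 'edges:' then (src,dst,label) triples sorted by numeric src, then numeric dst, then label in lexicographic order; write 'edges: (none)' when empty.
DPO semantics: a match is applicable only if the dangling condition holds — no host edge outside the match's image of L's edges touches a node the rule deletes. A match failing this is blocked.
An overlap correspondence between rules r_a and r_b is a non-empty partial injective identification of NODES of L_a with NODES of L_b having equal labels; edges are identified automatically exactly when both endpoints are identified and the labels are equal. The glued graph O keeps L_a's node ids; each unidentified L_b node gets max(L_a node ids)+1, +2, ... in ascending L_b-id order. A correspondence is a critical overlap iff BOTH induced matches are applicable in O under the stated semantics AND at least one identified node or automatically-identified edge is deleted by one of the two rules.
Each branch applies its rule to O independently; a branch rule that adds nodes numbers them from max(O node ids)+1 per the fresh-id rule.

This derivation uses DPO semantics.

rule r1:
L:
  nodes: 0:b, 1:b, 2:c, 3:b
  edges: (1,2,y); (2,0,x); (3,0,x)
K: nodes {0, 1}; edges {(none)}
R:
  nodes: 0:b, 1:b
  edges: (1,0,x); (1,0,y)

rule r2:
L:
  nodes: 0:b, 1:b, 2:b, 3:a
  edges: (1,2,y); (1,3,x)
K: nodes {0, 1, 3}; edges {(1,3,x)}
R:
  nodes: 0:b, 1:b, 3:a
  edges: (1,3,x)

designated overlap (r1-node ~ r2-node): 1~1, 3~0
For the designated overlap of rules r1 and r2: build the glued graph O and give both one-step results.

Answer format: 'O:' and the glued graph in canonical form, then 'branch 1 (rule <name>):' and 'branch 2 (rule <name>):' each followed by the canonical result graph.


O:
nodes: 0:b, 1:b, 2:c, 3:b, 4:b, 5:a
edges: (1,2,y); (1,4,y); (1,5,x); (2,0,x); (3,0,x)
branch 1 (rule r1):
nodes: 0:b, 1:b, 4:b, 5:a
edges: (1,0,x); (1,0,y); (1,4,y); (1,5,x)
branch 2 (rule r2):
nodes: 0:b, 1:b, 2:c, 3:b, 5:a
edges: (1,2,y); (1,5,x); (2,0,x); (3,0,x)


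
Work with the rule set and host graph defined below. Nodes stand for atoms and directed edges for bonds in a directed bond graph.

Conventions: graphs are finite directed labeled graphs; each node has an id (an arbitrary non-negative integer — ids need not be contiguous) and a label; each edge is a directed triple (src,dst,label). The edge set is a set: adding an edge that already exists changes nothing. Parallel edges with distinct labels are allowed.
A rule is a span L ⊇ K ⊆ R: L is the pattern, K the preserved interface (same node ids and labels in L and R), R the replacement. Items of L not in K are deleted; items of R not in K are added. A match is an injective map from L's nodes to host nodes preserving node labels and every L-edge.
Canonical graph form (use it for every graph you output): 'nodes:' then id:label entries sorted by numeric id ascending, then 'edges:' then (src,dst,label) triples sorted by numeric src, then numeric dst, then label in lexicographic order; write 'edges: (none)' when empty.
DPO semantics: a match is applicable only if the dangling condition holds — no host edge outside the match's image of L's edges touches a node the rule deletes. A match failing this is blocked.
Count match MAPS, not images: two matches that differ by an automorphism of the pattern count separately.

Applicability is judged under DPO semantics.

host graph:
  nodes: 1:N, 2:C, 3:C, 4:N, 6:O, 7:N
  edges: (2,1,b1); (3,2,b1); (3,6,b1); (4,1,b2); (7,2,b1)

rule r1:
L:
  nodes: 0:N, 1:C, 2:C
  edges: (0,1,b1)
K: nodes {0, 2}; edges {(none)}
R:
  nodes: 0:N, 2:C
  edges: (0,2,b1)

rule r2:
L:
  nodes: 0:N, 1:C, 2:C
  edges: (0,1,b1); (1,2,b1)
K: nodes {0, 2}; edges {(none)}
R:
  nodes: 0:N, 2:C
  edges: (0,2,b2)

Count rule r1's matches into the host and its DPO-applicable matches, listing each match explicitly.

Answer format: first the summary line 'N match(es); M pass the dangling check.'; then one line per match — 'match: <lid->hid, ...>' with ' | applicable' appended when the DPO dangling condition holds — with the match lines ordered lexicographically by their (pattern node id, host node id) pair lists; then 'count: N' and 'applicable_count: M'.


1 match(es); 0 pass the dangling check.
match: 0->7, 1->2, 2->3
count: 1
applicable_count: 0


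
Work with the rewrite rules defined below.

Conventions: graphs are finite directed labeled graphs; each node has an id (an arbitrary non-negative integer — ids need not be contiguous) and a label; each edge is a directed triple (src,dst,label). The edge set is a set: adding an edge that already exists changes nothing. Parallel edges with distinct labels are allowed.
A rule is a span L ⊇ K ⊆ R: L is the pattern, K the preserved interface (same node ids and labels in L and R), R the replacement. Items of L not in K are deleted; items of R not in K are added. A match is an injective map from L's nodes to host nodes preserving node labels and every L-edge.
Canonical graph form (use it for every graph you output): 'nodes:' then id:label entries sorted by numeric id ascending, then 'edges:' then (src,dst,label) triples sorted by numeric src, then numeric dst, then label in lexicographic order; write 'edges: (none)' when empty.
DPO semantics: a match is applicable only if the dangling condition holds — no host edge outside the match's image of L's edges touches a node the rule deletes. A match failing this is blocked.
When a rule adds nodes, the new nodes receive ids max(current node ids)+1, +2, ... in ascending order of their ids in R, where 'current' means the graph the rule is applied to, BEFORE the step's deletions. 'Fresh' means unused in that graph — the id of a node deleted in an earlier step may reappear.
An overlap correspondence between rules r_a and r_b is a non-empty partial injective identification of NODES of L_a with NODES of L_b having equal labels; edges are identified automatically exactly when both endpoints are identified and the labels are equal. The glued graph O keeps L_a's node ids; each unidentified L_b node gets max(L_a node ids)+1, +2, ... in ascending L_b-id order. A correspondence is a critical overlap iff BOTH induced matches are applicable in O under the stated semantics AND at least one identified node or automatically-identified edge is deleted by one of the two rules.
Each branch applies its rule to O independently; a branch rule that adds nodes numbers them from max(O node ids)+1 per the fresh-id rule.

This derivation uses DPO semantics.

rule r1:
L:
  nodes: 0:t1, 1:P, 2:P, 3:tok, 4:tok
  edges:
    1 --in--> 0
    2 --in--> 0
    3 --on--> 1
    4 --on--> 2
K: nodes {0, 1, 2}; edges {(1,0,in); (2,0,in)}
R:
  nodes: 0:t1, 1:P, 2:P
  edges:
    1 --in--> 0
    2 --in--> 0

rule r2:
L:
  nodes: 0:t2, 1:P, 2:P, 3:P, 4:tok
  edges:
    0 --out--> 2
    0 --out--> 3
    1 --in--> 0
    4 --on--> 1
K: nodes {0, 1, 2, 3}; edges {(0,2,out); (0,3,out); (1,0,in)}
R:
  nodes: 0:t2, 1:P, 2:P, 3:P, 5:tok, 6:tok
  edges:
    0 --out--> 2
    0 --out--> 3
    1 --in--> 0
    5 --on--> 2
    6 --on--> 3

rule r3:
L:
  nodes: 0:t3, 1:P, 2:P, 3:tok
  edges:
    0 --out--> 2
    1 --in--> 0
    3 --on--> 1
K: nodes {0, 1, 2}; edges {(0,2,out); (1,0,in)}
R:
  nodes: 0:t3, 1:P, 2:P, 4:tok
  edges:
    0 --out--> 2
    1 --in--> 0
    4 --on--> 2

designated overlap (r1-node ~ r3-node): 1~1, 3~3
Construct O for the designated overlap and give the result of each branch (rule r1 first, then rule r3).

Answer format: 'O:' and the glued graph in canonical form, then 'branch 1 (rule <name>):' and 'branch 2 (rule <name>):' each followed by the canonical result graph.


O:
nodes: 0:t1, 1:P, 2:P, 3:tok, 4:tok, 5:t3, 6:P
edges: (1,0,in); (1,5,in); (2,0,in); (3,1,on); (4,2,on); (5,6,out)
branch 1 (rule r1):
nodes: 0:t1, 1:P, 2:P, 5:t3, 6:P
edges: (1,0,in); (1,5,in); (2,0,in); (5,6,out)
branch 2 (rule r3):
nodes: 0:t1, 1:P, 2:P, 4:tok, 5:t3, 6:P, 7:tok
edges: (1,0,in); (1,5,in); (2,0,in); (4,2,on); (5,6,out); (7,6,on)


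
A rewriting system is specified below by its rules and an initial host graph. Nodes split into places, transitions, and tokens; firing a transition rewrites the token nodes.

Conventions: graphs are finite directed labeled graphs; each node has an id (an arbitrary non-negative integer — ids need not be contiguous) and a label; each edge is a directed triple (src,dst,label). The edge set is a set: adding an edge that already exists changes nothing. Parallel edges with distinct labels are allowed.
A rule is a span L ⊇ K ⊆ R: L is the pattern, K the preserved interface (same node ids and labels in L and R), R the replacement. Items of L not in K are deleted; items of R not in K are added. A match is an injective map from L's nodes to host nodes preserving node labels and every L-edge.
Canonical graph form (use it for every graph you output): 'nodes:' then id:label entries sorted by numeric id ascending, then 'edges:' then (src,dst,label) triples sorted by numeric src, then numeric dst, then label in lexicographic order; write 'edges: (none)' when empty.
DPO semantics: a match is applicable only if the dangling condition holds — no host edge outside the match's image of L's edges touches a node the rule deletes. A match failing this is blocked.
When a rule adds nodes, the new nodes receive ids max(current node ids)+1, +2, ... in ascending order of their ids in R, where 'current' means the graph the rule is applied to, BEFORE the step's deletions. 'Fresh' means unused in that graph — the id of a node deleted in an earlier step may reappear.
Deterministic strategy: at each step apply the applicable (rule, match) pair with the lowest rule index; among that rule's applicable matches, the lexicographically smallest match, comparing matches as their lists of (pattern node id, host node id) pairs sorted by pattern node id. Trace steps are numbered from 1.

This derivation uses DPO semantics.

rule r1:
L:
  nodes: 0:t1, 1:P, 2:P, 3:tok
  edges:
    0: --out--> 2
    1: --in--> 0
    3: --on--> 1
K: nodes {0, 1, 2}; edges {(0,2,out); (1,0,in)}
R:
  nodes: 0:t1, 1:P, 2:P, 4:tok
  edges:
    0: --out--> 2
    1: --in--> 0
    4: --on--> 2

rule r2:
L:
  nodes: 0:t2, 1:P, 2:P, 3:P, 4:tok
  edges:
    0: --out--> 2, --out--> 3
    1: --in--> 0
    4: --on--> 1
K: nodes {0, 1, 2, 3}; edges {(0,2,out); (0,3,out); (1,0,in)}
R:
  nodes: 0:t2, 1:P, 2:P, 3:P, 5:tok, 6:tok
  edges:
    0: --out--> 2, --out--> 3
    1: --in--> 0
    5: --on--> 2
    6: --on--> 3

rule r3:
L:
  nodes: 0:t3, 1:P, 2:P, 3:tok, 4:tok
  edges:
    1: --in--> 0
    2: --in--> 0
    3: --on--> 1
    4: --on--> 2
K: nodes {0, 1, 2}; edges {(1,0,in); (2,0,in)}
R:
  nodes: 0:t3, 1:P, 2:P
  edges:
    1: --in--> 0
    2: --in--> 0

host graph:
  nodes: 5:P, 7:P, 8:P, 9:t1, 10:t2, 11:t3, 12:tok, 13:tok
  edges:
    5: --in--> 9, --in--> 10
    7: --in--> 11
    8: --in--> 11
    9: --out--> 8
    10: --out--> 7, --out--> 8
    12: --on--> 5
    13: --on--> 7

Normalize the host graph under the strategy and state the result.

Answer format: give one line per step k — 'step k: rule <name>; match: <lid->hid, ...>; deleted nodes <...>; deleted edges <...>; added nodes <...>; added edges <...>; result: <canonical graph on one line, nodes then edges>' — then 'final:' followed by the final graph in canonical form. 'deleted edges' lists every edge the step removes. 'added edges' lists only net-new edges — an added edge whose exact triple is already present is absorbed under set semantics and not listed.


step 1: rule r1; match: 0->9, 1->5, 2->8, 3->12; deleted nodes 12; deleted edges (12,5,on); added nodes 14; added edges (14,8,on); result: nodes: 5:P, 7:P, 8:P, 9:t1, 10:t2, 11:t3, 13:tok, 14:tok edges: (5,9,in); (5,10,in); (7,11,in); (8,11,in); (9,8,out); (10,7,out); (10,8,out); (13,7,on); (14,8,on)
step 2: rule r3; match: 0->11, 1->7, 2->8, 3->13, 4->14; deleted nodes 13, 14; deleted edges (13,7,on); (14,8,on); added nodes (none); added edges (none); result: nodes: 5:P, 7:P, 8:P, 9:t1, 10:t2, 11:t3 edges: (5,9,in); (5,10,in); (7,11,in); (8,11,in); (9,8,out); (10,7,out); (10,8,out)
final:
nodes: 5:P, 7:P, 8:P, 9:t1, 10:t2, 11:t3
edges: (5,9,in); (5,10,in); (7,11,in); (8,11,in); (9,8,out); (10,7,out); (10,8,out)


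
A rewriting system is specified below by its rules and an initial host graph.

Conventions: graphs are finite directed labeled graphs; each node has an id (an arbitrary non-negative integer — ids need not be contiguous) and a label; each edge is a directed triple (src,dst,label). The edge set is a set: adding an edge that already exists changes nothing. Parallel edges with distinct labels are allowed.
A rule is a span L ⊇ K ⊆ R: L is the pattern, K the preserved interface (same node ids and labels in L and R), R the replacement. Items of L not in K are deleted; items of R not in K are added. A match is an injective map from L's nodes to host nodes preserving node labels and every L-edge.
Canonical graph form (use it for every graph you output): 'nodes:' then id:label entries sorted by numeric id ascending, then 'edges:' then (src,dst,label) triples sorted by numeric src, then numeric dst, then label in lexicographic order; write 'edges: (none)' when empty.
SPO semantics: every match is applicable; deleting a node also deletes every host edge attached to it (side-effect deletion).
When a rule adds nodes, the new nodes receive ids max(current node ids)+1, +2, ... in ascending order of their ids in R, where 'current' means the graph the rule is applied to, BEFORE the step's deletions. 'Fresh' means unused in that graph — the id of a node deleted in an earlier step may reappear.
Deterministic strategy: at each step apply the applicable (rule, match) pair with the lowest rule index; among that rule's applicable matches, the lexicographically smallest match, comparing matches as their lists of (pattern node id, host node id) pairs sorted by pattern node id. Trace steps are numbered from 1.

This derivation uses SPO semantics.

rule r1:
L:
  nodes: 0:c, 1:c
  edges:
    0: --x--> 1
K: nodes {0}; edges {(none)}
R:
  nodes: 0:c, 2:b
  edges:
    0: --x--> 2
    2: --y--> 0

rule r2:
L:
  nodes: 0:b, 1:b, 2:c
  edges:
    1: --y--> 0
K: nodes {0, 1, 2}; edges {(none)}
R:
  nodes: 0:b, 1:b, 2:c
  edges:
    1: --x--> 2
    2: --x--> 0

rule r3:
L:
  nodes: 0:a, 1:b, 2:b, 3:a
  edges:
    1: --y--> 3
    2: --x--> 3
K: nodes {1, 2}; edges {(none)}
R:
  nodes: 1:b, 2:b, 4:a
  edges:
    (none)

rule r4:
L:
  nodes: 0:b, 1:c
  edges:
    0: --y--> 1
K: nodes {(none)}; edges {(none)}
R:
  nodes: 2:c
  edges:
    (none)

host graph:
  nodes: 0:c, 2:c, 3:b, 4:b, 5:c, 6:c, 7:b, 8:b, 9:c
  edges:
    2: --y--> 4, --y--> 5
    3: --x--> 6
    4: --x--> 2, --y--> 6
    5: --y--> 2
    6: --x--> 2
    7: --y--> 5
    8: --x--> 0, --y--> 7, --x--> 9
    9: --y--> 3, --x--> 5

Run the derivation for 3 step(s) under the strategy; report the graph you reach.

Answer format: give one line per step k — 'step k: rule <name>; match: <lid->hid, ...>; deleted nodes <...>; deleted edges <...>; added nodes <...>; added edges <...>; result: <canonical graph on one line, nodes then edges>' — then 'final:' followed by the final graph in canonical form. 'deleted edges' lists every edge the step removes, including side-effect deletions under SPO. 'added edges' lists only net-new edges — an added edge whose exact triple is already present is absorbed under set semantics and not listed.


step 1: rule r1; match: 0->6, 1->2; deleted nodes 2; deleted edges (2,4,y); (2,5,y); (4,2,x); (5,2,y); (6,2,x); added nodes 10; added edges (6,10,x); (10,6,y); result: nodes: 0:c, 3:b, 4:b, 5:c, 6:c, 7:b, 8:b, 9:c, 10:b edges: (3,6,x); (4,6,y); (6,10,x); (7,5,y); (8,0,x); (8,7,y); (8,9,x); (9,3,y); (9,5,x); (10,6,y)
step 2: rule r1; match: 0->9, 1->5; deleted nodes 5; deleted edges (7,5,y); (9,5,x); added nodes 11; added edges (9,11,x); (11,9,y); result: nodes: 0:c, 3:b, 4:b, 6:c, 7:b, 8:b, 9:c, 10:b, 11:b edges: (3,6,x); (4,6,y); (6,10,x); (8,0,x); (8,7,y); (8,9,x); (9,3,y); (9,11,x); (10,6,y); (11,9,y)
step 3: rule r2; match: 0->7, 1->8, 2->0; deleted nodes (none); deleted edges (8,7,y); added nodes (none); added edges (0,7,x); result: nodes: 0:c, 3:b, 4:b, 6:c, 7:b, 8:b, 9:c, 10:b, 11:b edges: (0,7,x); (3,6,x); (4,6,y); (6,10,x); (8,0,x); (8,9,x); (9,3,y); (9,11,x); (10,6,y); (11,9,y)
final:
nodes: 0:c, 3:b, 4:b, 6:c, 7:b, 8:b, 9:c, 10:b, 11:b
edges: (0,7,x); (3,6,x); (4,6,y); (6,10,x); (8,0,x); (8,9,x); (9,3,y); (9,11,x); (10,6,y); (11,9,y)


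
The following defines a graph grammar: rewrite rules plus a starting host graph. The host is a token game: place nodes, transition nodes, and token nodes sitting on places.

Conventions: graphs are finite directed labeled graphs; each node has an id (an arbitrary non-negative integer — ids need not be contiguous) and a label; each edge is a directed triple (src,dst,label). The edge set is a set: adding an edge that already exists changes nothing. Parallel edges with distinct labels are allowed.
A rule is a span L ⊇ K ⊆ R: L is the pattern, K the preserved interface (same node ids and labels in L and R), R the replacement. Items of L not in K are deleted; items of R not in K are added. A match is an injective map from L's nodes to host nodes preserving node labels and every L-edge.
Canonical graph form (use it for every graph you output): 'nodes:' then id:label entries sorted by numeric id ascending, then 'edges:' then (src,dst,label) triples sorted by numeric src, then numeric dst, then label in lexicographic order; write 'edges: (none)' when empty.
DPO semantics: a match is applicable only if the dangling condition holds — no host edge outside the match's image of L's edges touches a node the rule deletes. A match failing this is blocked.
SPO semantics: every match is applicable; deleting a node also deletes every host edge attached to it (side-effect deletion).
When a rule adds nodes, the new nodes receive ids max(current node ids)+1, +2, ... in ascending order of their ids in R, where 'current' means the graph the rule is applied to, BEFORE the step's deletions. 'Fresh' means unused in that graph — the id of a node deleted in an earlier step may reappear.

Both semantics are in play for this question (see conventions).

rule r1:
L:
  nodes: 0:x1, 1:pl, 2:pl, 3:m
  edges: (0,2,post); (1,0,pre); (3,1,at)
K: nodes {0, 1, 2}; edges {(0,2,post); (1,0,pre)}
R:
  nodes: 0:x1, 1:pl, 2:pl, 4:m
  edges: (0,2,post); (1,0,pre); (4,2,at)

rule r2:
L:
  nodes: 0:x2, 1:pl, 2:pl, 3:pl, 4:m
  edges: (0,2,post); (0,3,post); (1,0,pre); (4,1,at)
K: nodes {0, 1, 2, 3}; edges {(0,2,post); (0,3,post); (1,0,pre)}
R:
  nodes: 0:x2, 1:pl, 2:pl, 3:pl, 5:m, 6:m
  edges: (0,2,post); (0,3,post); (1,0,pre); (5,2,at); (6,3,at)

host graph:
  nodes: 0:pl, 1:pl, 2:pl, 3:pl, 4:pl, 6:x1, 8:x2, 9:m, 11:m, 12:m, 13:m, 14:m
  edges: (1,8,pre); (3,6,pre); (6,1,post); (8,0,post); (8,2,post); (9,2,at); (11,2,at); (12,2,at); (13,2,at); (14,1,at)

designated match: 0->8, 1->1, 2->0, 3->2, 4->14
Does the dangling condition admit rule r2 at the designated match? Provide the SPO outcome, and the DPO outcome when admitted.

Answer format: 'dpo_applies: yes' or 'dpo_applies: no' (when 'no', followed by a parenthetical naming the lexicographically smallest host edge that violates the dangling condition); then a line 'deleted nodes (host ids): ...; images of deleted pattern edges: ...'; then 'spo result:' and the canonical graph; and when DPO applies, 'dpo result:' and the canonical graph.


dpo_applies: yes
deleted nodes (host ids): 14; images of deleted pattern edges: (14,1,at)
spo result:
nodes: 0:pl, 1:pl, 2:pl, 3:pl, 4:pl, 6:x1, 8:x2, 9:m, 11:m, 12:m, 13:m, 15:m, 16:m
edges: (1,8,pre); (3,6,pre); (6,1,post); (8,0,post); (8,2,post); (9,2,at); (11,2,at); (12,2,at); (13,2,at); (15,0,at); (16,2,at)
dpo result:
nodes: 0:pl, 1:pl, 2:pl, 3:pl, 4:pl, 6:x1, 8:x2, 9:m, 11:m, 12:m, 13:m, 15:m, 16:m
edges: (1,8,pre); (3,6,pre); (6,1,post); (8,0,post); (8,2,post); (9,2,at); (11,2,at); (12,2,at); (13,2,at); (15,0,at); (16,2,at)


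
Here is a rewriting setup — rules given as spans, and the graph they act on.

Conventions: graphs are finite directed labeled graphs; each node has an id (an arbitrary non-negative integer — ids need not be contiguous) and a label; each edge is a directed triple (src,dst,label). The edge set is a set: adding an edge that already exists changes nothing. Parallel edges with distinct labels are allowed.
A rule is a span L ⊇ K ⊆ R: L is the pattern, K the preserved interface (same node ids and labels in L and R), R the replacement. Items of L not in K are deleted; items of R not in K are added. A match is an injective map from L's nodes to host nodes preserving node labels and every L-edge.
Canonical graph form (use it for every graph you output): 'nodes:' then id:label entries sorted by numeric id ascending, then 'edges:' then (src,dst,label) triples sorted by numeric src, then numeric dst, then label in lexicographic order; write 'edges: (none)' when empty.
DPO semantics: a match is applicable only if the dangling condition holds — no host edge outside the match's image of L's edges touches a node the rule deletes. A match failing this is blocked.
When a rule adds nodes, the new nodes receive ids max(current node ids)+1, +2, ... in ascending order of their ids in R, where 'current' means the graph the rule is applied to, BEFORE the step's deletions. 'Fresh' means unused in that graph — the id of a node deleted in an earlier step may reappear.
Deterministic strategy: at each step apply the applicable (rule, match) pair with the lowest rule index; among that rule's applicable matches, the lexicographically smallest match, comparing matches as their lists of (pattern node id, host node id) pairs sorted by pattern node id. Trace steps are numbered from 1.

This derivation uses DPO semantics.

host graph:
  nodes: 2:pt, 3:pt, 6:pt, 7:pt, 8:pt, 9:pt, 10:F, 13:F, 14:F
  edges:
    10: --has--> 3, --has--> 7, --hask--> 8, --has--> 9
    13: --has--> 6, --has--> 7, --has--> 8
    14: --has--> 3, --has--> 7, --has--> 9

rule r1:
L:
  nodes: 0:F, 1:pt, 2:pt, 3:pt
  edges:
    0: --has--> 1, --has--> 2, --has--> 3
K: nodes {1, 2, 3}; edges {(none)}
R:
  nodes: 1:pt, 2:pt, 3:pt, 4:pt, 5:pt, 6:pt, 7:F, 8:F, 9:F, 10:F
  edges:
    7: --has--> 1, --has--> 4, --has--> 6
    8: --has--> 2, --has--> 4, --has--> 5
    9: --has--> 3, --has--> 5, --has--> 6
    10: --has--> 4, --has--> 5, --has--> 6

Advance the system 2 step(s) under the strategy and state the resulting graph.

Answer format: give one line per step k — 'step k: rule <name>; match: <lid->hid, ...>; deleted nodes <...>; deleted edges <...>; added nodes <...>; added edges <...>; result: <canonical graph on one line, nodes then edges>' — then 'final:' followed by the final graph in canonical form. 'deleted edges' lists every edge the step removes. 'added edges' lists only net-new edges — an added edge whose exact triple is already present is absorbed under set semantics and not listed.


step 1: rule r1; match: 0->13, 1->6, 2->7, 3->8; deleted nodes 13; deleted edges (13,6,has); (13,7,has); (13,8,has); added nodes 15, 16, 17, 18, 19, 20, 21; added edges (18,6,has); (18,15,has); (18,17,has); (19,7,has); (19,15,has); (19,16,has); (20,8,has); (20,16,has); (20,17,has); (21,15,has); (21,16,has); (21,17,has); result: nodes: 2:pt, 3:pt, 6:pt, 7:pt, 8:pt, 9:pt, 10:F, 14:F, 15:pt, 16:pt, 17:pt, 18:F, 19:F, 20:F, 21:F edges: (10,3,has); (10,7,has); (10,8,hask); (10,9,has); (14,3,has); (14,7,has); (14,9,has); (18,6,has); (18,15,has); (18,17,has); (19,7,has); (19,15,has); (19,16,has); (20,8,has); (20,16,has); (20,17,has); (21,15,has); (21,16,has); (21,17,has)
step 2: rule r1; match: 0->14, 1->3, 2->7, 3->9; deleted nodes 14; deleted edges (14,3,has); (14,7,has); (14,9,has); added nodes 22, 23, 24, 25, 26, 27, 28; added edges (25,3,has); (25,22,has); (25,24,has); (26,7,has); (26,22,has); (26,23,has); (27,9,has); (27,23,has); (27,24,has); (28,22,has); (28,23,has); (28,24,has); result: nodes: 2:pt, 3:pt, 6:pt, 7:pt, 8:pt, 9:pt, 10:F, 15:pt, 16:pt, 17:pt, 18:F, 19:F, 20:F, 21:F, 22:pt, 23:pt, 24:pt, 25:F, 26:F, 27:F, 28:F edges: (10,3,has); (10,7,has); (10,8,hask); (10,9,has); (18,6,has); (18,15,has); (18,17,has); (19,7,has); (19,15,has); (19,16,has); (20,8,has); (20,16,has); (20,17,has); (21,15,has); (21,16,has); (21,17,has); (25,3,has); (25,22,has); (25,24,has); (26,7,has); (26,22,has); (26,23,has); (27,9,has); (27,23,has); (27,24,has); (28,22,has); (28,23,has); (28,24,has)
final:
nodes: 2:pt, 3:pt, 6:pt, 7:pt, 8:pt, 9:pt, 10:F, 15:pt, 16:pt, 17:pt, 18:F, 19:F, 20:F, 21:F, 22:pt, 23:pt, 24:pt, 25:F, 26:F, 27:F, 28:F
edges: (10,3,has); (10,7,has); (10,8,hask); (10,9,has); (18,6,has); (18,15,has); (18,17,has); (19,7,has); (19,15,has); (19,16,has); (20,8,has); (20,16,has); (20,17,has); (21,15,has); (21,16,has); (21,17,has); (25,3,has); (25,22,has); (25,24,has); (26,7,has); (26,22,has); (26,23,has); (27,9,has); (27,23,has); (27,24,has); (28,22,has); (28,23,has); (28,24,has)


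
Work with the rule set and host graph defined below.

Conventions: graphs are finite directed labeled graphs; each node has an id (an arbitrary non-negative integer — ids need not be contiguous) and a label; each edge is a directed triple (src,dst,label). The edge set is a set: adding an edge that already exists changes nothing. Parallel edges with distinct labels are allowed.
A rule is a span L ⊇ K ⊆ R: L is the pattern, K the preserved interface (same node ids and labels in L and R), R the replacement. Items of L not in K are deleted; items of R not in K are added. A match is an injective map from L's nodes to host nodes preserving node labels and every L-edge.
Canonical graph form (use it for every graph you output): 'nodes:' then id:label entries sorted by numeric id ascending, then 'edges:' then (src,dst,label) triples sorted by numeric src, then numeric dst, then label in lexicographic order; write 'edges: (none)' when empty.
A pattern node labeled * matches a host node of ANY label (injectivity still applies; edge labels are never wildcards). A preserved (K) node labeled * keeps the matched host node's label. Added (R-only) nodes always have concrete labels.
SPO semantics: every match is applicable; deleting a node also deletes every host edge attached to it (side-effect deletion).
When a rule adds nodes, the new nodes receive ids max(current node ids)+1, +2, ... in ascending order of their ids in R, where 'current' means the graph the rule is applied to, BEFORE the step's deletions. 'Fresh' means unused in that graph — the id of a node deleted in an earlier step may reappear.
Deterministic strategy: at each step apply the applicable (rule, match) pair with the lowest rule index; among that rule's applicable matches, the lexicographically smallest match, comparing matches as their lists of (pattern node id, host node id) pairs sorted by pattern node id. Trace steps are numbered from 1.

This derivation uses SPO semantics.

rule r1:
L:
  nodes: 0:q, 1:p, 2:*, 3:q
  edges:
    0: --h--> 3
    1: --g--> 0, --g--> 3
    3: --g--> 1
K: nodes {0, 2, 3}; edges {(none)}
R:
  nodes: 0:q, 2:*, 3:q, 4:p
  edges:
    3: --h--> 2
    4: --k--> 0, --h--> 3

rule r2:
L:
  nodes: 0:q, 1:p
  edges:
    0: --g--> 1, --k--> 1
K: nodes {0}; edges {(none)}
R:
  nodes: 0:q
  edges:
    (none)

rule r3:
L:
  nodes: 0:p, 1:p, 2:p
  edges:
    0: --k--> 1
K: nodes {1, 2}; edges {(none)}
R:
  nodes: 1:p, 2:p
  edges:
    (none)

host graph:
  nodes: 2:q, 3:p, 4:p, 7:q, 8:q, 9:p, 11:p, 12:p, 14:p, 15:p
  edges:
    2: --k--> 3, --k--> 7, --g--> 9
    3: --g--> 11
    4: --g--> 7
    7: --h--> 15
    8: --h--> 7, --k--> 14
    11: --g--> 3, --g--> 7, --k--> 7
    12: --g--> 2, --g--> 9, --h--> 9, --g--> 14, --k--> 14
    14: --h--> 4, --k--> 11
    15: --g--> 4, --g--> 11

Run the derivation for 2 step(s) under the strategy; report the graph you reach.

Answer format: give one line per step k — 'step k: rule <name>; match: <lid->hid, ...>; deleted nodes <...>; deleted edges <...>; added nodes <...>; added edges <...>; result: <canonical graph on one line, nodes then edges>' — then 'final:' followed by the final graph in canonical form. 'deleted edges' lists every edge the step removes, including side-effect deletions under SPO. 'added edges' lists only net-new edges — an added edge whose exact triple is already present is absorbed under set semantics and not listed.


step 1: rule r3; match: 0->12, 1->14, 2->3; deleted nodes 12; deleted edges (12,2,g); (12,9,g); (12,9,h); (12,14,g); (12,14,k); added nodes (none); added edges (none); result: nodes: 2:q, 3:p, 4:p, 7:q, 8:q, 9:p, 11:p, 14:p, 15:p edges: (2,3,k); (2,7,k); (2,9,g); (3,11,g); (4,7,g); (7,15,h); (8,7,h); (8,14,k); (11,3,g); (11,7,g); (11,7,k); (14,4,h); (14,11,k); (15,4,g); (15,11,g)
step 2: rule r3; match: 0->14, 1->11, 2->3; deleted nodes 14; deleted edges (8,14,k); (14,4,h); (14,11,k); added nodes (none); added edges (none); result: nodes: 2:q, 3:p, 4:p, 7:q, 8:q, 9:p, 11:p, 15:p edges: (2,3,k); (2,7,k); (2,9,g); (3,11,g); (4,7,g); (7,15,h); (8,7,h); (11,3,g); (11,7,g); (11,7,k); (15,4,g); (15,11,g)
final:
nodes: 2:q, 3:p, 4:p, 7:q, 8:q, 9:p, 11:p, 15:p
edges: (2,3,k); (2,7,k); (2,9,g); (3,11,g); (4,7,g); (7,15,h); (8,7,h); (11,3,g); (11,7,g); (11,7,k); (15,4,g); (15,11,g)


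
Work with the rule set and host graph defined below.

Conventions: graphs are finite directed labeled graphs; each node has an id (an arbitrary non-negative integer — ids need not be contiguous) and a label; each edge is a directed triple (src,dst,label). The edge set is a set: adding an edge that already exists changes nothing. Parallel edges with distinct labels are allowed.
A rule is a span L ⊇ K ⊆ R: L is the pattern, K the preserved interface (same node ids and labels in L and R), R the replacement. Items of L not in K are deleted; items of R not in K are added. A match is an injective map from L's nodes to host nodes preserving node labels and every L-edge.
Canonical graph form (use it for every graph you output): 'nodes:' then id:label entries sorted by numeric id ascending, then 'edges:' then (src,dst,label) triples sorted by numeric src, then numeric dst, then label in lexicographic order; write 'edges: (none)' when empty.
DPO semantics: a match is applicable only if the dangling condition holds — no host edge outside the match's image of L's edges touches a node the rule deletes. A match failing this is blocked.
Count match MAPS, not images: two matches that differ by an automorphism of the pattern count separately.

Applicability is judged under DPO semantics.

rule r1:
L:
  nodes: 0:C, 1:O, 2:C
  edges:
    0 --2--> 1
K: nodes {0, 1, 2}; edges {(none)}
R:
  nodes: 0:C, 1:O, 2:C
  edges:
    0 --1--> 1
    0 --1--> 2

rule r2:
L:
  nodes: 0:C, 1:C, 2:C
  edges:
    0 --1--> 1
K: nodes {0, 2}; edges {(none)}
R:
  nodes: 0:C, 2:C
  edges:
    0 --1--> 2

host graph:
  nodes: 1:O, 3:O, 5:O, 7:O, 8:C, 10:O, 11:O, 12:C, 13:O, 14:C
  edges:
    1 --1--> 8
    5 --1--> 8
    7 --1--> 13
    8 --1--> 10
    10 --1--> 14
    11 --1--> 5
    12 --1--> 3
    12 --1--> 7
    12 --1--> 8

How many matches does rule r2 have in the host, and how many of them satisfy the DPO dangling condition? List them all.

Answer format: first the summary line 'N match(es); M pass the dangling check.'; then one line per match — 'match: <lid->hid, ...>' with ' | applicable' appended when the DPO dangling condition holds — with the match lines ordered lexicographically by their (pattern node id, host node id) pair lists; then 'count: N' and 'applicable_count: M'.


1 match(es); 0 pass the dangling check.
match: 0->12, 1->8, 2->14
count: 1
applicable_count: 0


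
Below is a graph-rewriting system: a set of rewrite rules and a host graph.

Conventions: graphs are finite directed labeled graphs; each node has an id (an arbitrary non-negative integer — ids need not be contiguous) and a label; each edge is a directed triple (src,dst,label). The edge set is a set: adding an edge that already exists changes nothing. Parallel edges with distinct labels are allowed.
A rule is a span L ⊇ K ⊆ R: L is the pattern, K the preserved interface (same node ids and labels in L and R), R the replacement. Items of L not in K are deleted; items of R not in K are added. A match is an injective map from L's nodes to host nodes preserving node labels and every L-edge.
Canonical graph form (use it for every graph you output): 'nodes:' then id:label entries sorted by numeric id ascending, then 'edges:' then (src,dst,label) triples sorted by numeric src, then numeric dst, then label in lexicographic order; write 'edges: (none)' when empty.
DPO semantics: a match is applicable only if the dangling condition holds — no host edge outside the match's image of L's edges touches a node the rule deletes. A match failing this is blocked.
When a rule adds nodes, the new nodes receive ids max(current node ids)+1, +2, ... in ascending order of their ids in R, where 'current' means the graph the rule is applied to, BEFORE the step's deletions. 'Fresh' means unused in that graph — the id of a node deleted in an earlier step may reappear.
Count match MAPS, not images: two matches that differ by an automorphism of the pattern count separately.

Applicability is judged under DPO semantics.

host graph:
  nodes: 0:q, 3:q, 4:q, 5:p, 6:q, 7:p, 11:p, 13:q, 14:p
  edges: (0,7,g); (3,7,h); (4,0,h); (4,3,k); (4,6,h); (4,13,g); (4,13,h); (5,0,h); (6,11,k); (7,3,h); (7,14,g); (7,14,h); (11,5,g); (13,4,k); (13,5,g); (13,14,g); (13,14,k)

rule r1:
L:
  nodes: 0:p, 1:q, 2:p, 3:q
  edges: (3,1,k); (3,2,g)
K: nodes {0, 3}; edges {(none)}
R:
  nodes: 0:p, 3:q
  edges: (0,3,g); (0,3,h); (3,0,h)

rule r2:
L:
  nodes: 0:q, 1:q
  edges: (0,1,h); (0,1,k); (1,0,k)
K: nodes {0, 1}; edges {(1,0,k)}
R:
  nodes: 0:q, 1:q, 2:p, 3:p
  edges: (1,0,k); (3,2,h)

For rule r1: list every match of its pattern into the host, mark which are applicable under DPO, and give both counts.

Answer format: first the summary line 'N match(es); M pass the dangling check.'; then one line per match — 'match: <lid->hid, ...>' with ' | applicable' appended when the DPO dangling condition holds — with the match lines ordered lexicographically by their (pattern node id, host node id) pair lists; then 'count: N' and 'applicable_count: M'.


6 match(es); 0 pass the dangling check.
match: 0->5, 1->4, 2->14, 3->13
match: 0->7, 1->4, 2->5, 3->13
match: 0->7, 1->4, 2->14, 3->13
match: 0->11, 1->4, 2->5, 3->13
match: 0->11, 1->4, 2->14, 3->13
match: 0->14, 1->4, 2->5, 3->13
count: 6
applicable_count: 0


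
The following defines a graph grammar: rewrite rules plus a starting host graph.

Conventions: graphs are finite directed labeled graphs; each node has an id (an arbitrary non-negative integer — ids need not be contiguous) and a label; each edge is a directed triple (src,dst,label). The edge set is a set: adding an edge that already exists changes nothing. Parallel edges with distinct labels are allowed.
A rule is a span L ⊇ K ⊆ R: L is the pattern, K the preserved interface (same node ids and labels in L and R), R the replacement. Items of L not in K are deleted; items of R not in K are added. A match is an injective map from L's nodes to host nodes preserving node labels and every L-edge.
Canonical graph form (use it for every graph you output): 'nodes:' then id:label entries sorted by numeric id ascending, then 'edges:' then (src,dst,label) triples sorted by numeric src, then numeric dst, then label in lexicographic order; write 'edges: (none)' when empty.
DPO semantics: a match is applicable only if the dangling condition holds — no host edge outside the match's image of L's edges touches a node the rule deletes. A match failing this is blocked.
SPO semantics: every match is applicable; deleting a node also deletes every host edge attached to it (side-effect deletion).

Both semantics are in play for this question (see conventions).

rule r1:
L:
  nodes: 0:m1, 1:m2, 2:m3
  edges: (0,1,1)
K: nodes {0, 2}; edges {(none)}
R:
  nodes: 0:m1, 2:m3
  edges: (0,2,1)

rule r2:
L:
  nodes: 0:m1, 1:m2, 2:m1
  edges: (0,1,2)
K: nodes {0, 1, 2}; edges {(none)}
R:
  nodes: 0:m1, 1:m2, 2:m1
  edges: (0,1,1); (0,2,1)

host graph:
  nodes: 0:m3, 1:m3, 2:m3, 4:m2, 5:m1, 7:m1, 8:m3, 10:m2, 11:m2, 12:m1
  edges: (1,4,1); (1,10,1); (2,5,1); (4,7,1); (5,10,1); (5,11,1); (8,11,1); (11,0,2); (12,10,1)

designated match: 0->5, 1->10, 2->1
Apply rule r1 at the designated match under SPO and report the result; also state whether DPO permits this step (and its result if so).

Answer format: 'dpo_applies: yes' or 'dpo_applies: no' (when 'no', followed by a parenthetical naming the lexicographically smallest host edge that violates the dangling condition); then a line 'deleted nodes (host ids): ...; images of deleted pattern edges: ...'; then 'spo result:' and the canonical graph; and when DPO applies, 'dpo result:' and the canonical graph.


dpo_applies: no
(the rule deletes node 10, which keeps host edge (1,10,1) outside the match image — the dangling condition fails, DPO blocks; SPO proceeds and side-deletes such edges)
deleted nodes (host ids): 10; images of deleted pattern edges: (5,10,1)
spo result:
nodes: 0:m3, 1:m3, 2:m3, 4:m2, 5:m1, 7:m1, 8:m3, 11:m2, 12:m1
edges: (1,4,1); (2,5,1); (4,7,1); (5,1,1); (5,11,1); (8,11,1); (11,0,2)


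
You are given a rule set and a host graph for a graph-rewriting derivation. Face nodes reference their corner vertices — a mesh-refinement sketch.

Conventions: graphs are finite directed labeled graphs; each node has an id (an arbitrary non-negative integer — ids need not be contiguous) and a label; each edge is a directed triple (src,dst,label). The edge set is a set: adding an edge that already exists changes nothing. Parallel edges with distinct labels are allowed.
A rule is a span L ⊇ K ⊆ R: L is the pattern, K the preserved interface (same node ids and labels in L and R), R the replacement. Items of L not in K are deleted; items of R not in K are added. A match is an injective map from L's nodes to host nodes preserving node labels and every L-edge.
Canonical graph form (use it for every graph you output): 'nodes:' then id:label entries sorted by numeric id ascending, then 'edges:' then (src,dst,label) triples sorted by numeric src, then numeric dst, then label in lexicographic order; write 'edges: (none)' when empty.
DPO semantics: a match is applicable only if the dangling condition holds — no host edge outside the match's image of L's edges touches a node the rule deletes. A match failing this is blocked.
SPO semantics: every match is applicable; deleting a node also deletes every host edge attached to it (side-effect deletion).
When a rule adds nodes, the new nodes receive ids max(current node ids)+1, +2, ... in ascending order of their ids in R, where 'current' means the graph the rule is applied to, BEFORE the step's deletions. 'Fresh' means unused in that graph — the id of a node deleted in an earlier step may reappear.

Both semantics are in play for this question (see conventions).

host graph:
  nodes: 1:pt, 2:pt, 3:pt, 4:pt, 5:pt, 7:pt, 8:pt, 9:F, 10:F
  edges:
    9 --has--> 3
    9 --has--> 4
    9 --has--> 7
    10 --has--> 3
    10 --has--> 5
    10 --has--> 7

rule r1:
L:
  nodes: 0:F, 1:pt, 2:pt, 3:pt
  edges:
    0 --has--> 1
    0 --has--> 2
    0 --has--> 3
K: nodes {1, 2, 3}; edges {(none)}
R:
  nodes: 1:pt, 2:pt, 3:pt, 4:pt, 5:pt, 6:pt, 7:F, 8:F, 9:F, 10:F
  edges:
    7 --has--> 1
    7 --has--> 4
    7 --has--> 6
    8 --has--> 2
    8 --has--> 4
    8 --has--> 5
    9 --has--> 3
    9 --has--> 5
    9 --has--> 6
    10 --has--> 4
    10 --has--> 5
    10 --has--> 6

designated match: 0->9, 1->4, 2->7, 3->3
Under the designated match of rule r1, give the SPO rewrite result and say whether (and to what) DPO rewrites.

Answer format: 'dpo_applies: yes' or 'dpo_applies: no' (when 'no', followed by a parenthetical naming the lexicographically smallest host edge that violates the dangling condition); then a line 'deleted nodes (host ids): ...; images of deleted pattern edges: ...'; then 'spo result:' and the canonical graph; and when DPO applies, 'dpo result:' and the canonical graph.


dpo_applies: yes
deleted nodes (host ids): 9; images of deleted pattern edges: (9,3,has); (9,4,has); (9,7,has)
spo result:
nodes: 1:pt, 2:pt, 3:pt, 4:pt, 5:pt, 7:pt, 8:pt, 10:F, 11:pt, 12:pt, 13:pt, 14:F, 15:F, 16:F, 17:F
edges: (10,3,has); (10,5,has); (10,7,has); (14,4,has); (14,11,has); (14,13,has); (15,7,has); (15,11,has); (15,12,has); (16,3,has); (16,12,has); (16,13,has); (17,11,has); (17,12,has); (17,13,has)
dpo result:
nodes: 1:pt, 2:pt, 3:pt, 4:pt, 5:pt, 7:pt, 8:pt, 10:F, 11:pt, 12:pt, 13:pt, 14:F, 15:F, 16:F, 17:F
edges: (10,3,has); (10,5,has); (10,7,has); (14,4,has); (14,11,has); (14,13,has); (15,7,has); (15,11,has); (15,12,has); (16,3,has); (16,12,has); (16,13,has); (17,11,has); (17,12,has); (17,13,has)
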